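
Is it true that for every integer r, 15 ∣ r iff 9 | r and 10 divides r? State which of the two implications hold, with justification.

The forward direction fails; the converse holds.

(⟹) This fails: take r = 15. Certainly 15 ∣ 15, but 9 ∤ 15.

(⟸) Suppose 9 ∣ r and 10 ∣ r. Any common multiple of 9 and 10 is a multiple of their lcm; here gcd(9, 10) = 1, so lcm(9, 10) = 9·10 = 90, so 90 ∣ r. Since 15 ∣ 90, it follows that 15 ∣ r.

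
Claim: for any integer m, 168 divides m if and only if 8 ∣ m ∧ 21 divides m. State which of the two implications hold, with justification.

Forward direction. If 168 ∣ m, write m = 168q. Since 168 = 21·8, m = 8·(21q), so 8 ∣ m; and since 168 = 8·21, m = 21·(8q), so 21 ∣ m.

Converse. Suppose 8 ∣ m and 21 ∣ m. Any common multiple of 8 and 21 is a multiple of their lcm; here gcd(8, 21) = 1, so lcm(8, 21) = 8·21 = 168, so 168 ∣ m.

Both implications hold.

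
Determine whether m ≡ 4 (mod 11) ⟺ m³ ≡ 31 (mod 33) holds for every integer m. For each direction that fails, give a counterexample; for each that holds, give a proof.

Only the reverse direction holds.

Forward direction. This fails: take m = 15. Then 15 ≡ 4 (mod 11), but 15³ = 3375 ≡ 9 (mod 33), not 31.

Converse. The residues r modulo 33 with r³ ≡ 31 (mod 33) are exactly {4}, and each is ≡ 4 (mod 11).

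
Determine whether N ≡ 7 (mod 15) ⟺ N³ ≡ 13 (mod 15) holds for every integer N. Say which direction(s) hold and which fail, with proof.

Equivalent; both directions hold.

Forward direction. Suppose N ≡ 7 (mod 15). Write N = 15j + 7. Then (15j + 7)³ = 3375j³ + 4725j² + 2205j + 343 = 15(225j³ + 315j² + 147j + 22) + 13, so N³ ≡ 13 (mod 15).

Converse. Suppose N³ ≡ 13 (mod 15). The only residue r in {0, …, 14} with r³ ≡ 13 (mod 15) is r = 7, so N ≡ 7 (mod 15).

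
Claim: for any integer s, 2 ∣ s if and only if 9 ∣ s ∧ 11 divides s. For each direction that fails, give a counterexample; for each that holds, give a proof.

Neither direction holds.

Forward direction. This fails: take s = 2. Certainly 2 ∣ 2, but 9 ∤ 2.

Converse. This fails: take s = 99. Both 9 ∣ 99 and 11 ∣ 99, yet 99 is not a multiple of 2 (since 99 = 49·2 + 1), so 2 ∤ 99.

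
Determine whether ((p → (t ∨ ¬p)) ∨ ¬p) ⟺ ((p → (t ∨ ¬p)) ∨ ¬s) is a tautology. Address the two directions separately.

The forward direction holds; the converse fails.

(→) Assume the antecedent. If p is true, the antecedent forces (p = T, t = T, s = F) or (p = T, t = T, s = T), and (p → (t ∨ ¬p)) ∨ ¬s holds there. If p is false, (p → (t ∨ ¬p)) ∨ ¬s reduces to true regardless of the other variables. Either way (p → (t ∨ ¬p)) ∨ ¬s holds.

(←) This fails. Under p = T, t = F, s = F, the left side is false but the right side is true.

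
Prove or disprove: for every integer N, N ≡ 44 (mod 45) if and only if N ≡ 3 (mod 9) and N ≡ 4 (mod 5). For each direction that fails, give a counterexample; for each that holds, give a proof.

[⇒] This fails: N = 44 gives 44 ≡ 44 (mod 45) but 44 ≡ 8 (mod 9), so the conjunction on the right does not hold.

[⇐] This fails: N = 39 satisfies both congruences on the right (39 ≡ 3 mod 9 and 39 ≡ 4 mod 5) yet 39 ≡ 39 (mod 45), not 44.

Neither direction holds.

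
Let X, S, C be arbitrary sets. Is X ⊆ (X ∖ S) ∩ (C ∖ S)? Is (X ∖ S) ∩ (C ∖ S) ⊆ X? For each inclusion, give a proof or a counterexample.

Only the reverse inclusion holds.

(⟸) Let x ∈ (X ∖ S) ∩ (C ∖ S). Then x ∈ X ∩ C and x ∉ S, from which x ∈ X.

(⟹) This inclusion fails. Take X = {1}, S = ∅, C = ∅; then 1 ∈ X but 1 ∉ (X ∖ S) ∩ (C ∖ S).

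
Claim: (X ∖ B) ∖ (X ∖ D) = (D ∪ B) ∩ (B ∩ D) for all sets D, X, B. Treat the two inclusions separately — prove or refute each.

Neither inclusion holds.

(⟹) This inclusion fails. Take D = {1}, X = {1}, B = ∅; then 1 ∈ (X ∖ B) ∖ (X ∖ D) but 1 ∉ (D ∪ B) ∩ (B ∩ D).

(⟸) This inclusion fails. Take D = {1}, X = ∅, B = {1}; then 1 ∈ (D ∪ B) ∩ (B ∩ D) but 1 ∉ (X ∖ B) ∖ (X ∖ D).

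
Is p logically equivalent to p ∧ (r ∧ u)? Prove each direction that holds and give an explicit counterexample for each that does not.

[⇐] Assume the antecedent. If p is true, p reduces to true regardless of the other variables. If p is false, the antecedent cannot hold. Either way p holds.

[⇒] This fails. Under p = T, u = F, r = F, the left side is true but the right side is false.

Only the converse holds.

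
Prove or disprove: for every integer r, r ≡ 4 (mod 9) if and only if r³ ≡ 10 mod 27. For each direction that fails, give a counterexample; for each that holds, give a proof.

(⇒) Suppose r ≡ 4 (mod 9). Working modulo 27, r ∈ {4, 13, 22}; for each such r, r³ ≡ 10 (mod 27).

(⇐) Conversely, the residues r modulo 27 with r³ ≡ 10 (mod 27) are exactly {4, 13, 22}, and each is ≡ 4 (mod 9).

Equivalent; both directions hold.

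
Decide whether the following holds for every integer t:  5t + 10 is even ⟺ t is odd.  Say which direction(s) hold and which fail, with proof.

(⟹) This fails: t = 6 gives 5t + 10 = 40, which is even, but 6 is even, not odd.

(⟸) This also fails: t = 5 is odd, but 5t + 10 = 35 is odd, not even.

Neither implication holds.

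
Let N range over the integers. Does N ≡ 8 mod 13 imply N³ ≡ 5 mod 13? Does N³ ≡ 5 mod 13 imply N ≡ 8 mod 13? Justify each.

Only the forward direction holds.

Forward direction. Suppose N ≡ 8 mod 13. Write N = 13j + 8. Then (13j + 8)³ = 2197j³ + 4056j² + 2496j + 512 = 13(169j³ + 312j² + 192j + 39) + 5, so N³ ≡ 5 (mod 13).

Converse. This fails: take N = 7. Then 7³ = 343 ≡ 5 (mod 13), yet 7 ≡ 7 (mod 13), not 8.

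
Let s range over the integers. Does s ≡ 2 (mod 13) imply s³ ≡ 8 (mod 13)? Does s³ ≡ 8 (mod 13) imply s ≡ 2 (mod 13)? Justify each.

(→) Suppose s ≡ 2 (mod 13). Write s = 13j + 2. Then (13j + 2)³ = 2197j³ + 1014j² + 156j + 8 = 13(169j³ + 78j² + 12j) + 8, so s³ ≡ 8 (mod 13).

(←) This fails: take s = 5. Then 5³ = 125 ≡ 8 (mod 13), yet 5 ≡ 5 (mod 13), not 2.

Not equivalent: only (⇒) holds.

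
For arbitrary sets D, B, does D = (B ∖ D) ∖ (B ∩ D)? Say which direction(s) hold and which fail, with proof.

Both inclusions fail.

(⟹) This inclusion fails. Take D = {1}, B = ∅; then 1 ∈ D but 1 ∉ (B ∖ D) ∖ (B ∩ D).

(⟸) This inclusion fails. Take D = ∅, B = {1}; then 1 ∈ (B ∖ D) ∖ (B ∩ D) but 1 ∉ D.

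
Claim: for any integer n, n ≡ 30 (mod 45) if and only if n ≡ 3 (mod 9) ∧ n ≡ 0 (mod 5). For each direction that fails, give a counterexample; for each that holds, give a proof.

The biconditional holds.

Forward direction. Suppose n ≡ 30 (mod 45); write n = 45j + 30. Since 9 ∣ 45, reducing mod 9 gives n ≡ 30 ≡ 3 (mod 9); since 5 ∣ 45, reducing mod 5 gives n ≡ 30 ≡ 0 (mod 5).

Converse. If n ≡ 3 (mod 9) and n ≡ 0 (mod 5), then by the Chinese remainder theorem n ≡ 30 (mod 45). This is exactly n ≡ 30 (mod 45).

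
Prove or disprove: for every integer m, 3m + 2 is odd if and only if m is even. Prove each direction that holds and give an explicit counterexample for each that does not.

(⇒) fails and (⇐) fails.

(→) This fails: m = 1 gives 3m + 2 = 5, which is odd, but 1 is odd, not even.

(←) This also fails: m = 0 is even, but 3m + 2 = 2 is even, not odd.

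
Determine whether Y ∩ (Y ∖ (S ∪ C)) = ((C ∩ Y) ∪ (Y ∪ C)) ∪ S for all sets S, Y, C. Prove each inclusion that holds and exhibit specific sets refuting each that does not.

(⟹) Let x ∈ Y ∩ (Y ∖ (S ∪ C)). Then x ∈ Y and x ∉ S, C, from which x ∈ ((C ∩ Y) ∪ (Y ∪ C)) ∪ S.

(⟸) This inclusion fails. Take S = {1}, Y = ∅, C = ∅; then 1 ∈ ((C ∩ Y) ∪ (Y ∪ C)) ∪ S but 1 ∉ Y ∩ (Y ∖ (S ∪ C)).

(⊆) holds; (⊇) fails.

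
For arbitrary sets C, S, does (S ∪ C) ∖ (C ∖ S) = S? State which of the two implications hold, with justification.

Both inclusions hold.

(⟸) Let x ∈ S. Then either x ∈ S and x ∉ C; or x ∈ C ∩ S. In each case x ∈ (S ∪ C) ∖ (C ∖ S), so S ⊆ (S ∪ C) ∖ (C ∖ S).

(⟹) Let x ∈ (S ∪ C) ∖ (C ∖ S). Then either x ∈ S and x ∉ C; or x ∈ C ∩ S. In each case x ∈ S, so (S ∪ C) ∖ (C ∖ S) ⊆ S.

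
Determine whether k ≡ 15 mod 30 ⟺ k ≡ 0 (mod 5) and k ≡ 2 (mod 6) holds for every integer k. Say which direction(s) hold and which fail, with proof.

(⟹) This fails: k = 15 gives 15 ≡ 15 (mod 30) but 15 ≡ 3 (mod 6), so the conjunction on the right does not hold.

(⟸) This fails: k = 20 satisfies both congruences on the right (20 ≡ 0 mod 5 and 20 ≡ 2 mod 6) yet 20 ≡ 20 (mod 30), not 15.

Both directions fail.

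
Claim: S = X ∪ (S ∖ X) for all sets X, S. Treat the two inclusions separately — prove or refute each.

Reverse inclusion. This inclusion fails. Take X = {1}, S = ∅; then 1 ∈ X ∪ (S ∖ X) but 1 ∉ S.

Forward inclusion. Let x ∈ S. Then either x ∈ S and x ∉ X; or x ∈ X ∩ S. In each case x ∈ X ∪ (S ∖ X), so S ⊆ X ∪ (S ∖ X).

Only the forward inclusion holds.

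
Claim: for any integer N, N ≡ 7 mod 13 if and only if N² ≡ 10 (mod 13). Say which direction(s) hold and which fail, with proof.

(⇒) holds; (⇐) fails.

Forward direction. Suppose N ≡ 7 mod 13. Write N = 13j + 7. Then (13j + 7)² = 169j² + 182j + 49 = 13(13j² + 14j + 3) + 10, so N² ≡ 10 (mod 13).

Converse. This fails: take N = 6. Then 6² = 36 ≡ 10 (mod 13), yet 6 ≡ 6 (mod 13), not 7.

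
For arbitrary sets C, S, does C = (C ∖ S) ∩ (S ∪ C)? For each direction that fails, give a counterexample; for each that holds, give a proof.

Forward inclusion. This inclusion fails. Take C = {1}, S = {1}; then 1 ∈ C but 1 ∉ (C ∖ S) ∩ (S ∪ C).

Reverse inclusion. Let x ∈ (C ∖ S) ∩ (S ∪ C). Then x ∈ C and x ∉ S, from which x ∈ C.

Only the reverse inclusion holds.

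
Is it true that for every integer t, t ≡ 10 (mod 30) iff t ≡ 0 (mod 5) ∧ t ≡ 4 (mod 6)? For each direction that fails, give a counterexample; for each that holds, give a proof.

[⇒] Suppose t ≡ 10 (mod 30); write t = 30j + 10. Since 5 ∣ 30, reducing mod 5 gives t ≡ 10 ≡ 0 (mod 5); since 6 ∣ 30, reducing mod 6 gives t ≡ 10 ≡ 4 (mod 6).

[⇐] Conversely, if t ≡ 0 (mod 5) and t ≡ 4 (mod 6), then by the Chinese remainder theorem t ≡ 10 (mod 30). This is exactly t ≡ 10 (mod 30).

Equivalent; both directions hold.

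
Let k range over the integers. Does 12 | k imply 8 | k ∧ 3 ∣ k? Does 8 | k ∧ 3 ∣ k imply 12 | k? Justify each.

Only the converse holds.

(⟹) This fails: take k = 12. Certainly 12 ∣ 12, but 8 ∤ 12.

(⟸) Suppose 8 ∣ k and 3 ∣ k. Any common multiple of 8 and 3 is a multiple of their lcm; here gcd(8, 3) = 1, so lcm(8, 3) = 8·3 = 24, so 24 ∣ k. Since 12 ∣ 24, it follows that 12 ∣ k.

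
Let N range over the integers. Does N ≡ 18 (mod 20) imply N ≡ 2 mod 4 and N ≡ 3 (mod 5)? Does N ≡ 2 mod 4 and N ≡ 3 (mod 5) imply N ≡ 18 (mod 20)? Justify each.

Both implications hold.

(⟹) Suppose N ≡ 18 (mod 20); write N = 20j + 18. Since 4 ∣ 20, reducing mod 4 gives N ≡ 18 ≡ 2 (mod 4); since 5 ∣ 20, reducing mod 5 gives N ≡ 18 ≡ 3 (mod 5).

(⟸) Conversely, if N ≡ 2 (mod 4) and N ≡ 3 (mod 5), then by the Chinese remainder theorem N ≡ 18 (mod 20). This is exactly N ≡ 18 (mod 20).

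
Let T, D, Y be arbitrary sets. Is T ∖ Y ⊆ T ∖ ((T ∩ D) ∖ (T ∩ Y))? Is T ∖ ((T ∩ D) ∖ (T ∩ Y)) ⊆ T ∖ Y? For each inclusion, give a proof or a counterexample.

Both inclusions fail.

Forward inclusion. This inclusion fails. Take T = {1}, D = {1}, Y = ∅; then 1 ∈ T ∖ Y but 1 ∉ T ∖ ((T ∩ D) ∖ (T ∩ Y)).

Reverse inclusion. This inclusion fails. Take T = {1}, D = ∅, Y = {1}; then 1 ∈ T ∖ ((T ∩ D) ∖ (T ∩ Y)) but 1 ∉ T ∖ Y.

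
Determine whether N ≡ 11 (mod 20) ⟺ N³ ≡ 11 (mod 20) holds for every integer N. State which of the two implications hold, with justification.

Both directions hold.

Forward direction. Suppose N ≡ 11 (mod 20). Write N = 20j + 11. Then (20j + 11)³ = 8000j³ + 13200j² + 7260j + 1331 = 20(400j³ + 660j² + 363j + 66) + 11, so N³ ≡ 11 (mod 20).

Converse. Suppose N³ ≡ 11 (mod 20). The only residue r in {0, …, 19} with r³ ≡ 11 (mod 20) is r = 11, so N ≡ 11 (mod 20).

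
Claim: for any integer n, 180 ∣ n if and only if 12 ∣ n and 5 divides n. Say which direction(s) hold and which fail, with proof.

The forward direction holds; the converse fails.

(→) If 180 ∣ n, write n = 180q. Since 180 = 15·12, n = 12·(15q), so 12 ∣ n; and since 180 = 36·5, n = 5·(36q), so 5 ∣ n.

(←) This fails: take n = 60. Both 12 ∣ 60 and 5 ∣ 60, yet 60 is not a multiple of 180 (since 60 = 0·180 + 60), so 180 ∤ 60.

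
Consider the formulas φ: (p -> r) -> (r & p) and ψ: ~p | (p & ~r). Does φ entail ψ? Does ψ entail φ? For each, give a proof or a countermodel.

Neither implication holds.

(→) This fails. Under r = T, p = T, the left side is true but the right side is false.

(←) This fails. Under r = F, p = F, the left side is false but the right side is true.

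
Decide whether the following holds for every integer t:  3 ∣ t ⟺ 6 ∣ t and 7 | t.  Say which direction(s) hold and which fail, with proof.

(⇐) Suppose 6 ∣ t and 7 ∣ t. Any common multiple of 6 and 7 is a multiple of their lcm; here gcd(6, 7) = 1, so lcm(6, 7) = 6·7 = 42, so 42 ∣ t. Since 3 ∣ 42, it follows that 3 ∣ t.

(⇒) This fails: take t = 3. Certainly 3 ∣ 3, but 6 ∤ 3.

The forward direction fails; the converse holds.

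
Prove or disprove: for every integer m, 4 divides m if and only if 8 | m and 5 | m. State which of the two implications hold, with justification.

(→) This fails: take m = 4. Certainly 4 ∣ 4, but 8 ∤ 4.

(←) Suppose 8 ∣ m and 5 ∣ m. Any common multiple of 8 and 5 is a multiple of their lcm; here gcd(8, 5) = 1, so lcm(8, 5) = 8·5 = 40, so 40 ∣ m. Since 4 ∣ 40, it follows that 4 ∣ m.

Only the converse holds.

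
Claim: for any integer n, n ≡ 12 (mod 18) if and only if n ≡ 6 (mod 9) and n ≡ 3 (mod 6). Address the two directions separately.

(⇒) This fails: n = 12 gives 12 ≡ 12 (mod 18) but 12 ≡ 3 (mod 9), so the conjunction on the right does not hold.

(⇐) This fails: n = 15 satisfies both congruences on the right (15 ≡ 6 mod 9 and 15 ≡ 3 mod 6) yet 15 ≡ 15 (mod 18), not 12.

Neither direction holds.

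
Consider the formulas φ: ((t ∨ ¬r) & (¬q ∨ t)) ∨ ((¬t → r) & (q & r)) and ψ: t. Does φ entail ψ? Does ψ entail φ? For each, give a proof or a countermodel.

Not equivalent: only (⇐) holds.

(⇐) Assume the antecedent. If r is true, the antecedent forces (r = T, t = T, q = F) or (r = T, t = T, q = T), and the consequent holds there. If r is false, the antecedent forces (r = F, t = T, q = F) or (r = F, t = T, q = T), and the consequent holds there. Either way the consequent holds.

(⇒) This fails. Under r = F, t = F, q = F, the left side is true but the right side is false.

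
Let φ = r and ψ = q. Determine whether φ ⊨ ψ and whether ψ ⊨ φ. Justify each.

Neither implication holds.

(⟹) This fails. Under q = F, r = T, the left side is true but the right side is false.

(⟸) This fails. Under q = T, r = F, the left side is false but the right side is true.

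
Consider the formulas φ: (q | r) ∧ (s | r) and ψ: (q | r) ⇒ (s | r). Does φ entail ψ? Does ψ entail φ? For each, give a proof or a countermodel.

Only the forward direction holds.

(⟹) Assume the antecedent. If r is true, (q | r) ⇒ (s | r) reduces to true regardless of the other variables. If r is false, the antecedent forces (q = T, r = F, s = T), and (q | r) ⇒ (s | r) holds there. Either way (q | r) ⇒ (s | r) holds.

(⟸) This fails. Under q = F, r = F, s = F, the left side is false but the right side is true.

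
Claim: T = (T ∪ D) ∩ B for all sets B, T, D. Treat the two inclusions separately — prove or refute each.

Both inclusions fail.

(⟹) This inclusion fails. Take B = ∅, T = {1}, D = ∅; then 1 ∈ T but 1 ∉ (T ∪ D) ∩ B.

(⟸) This inclusion fails. Take B = {1}, T = ∅, D = {1}; then 1 ∈ (T ∪ D) ∩ B but 1 ∉ T.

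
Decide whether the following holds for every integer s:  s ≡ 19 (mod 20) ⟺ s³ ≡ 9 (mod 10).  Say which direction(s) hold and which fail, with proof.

Not equivalent: only (⇒) holds.

(⇒) Suppose s ≡ 19 (mod 20). Then s³ ≡ 19³ = 6859 (mod 20), and since 10 ∣ 20, also s³ ≡ 9 (mod 10).

(⇐) This fails: take s = 9. Then 9³ = 729 ≡ 9 (mod 10), yet 9 ≡ 9 (mod 20), not 19.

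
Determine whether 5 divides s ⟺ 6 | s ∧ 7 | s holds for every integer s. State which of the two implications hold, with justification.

Both directions fail.

(⇒) This fails: take s = 5. Certainly 5 ∣ 5, but 6 ∤ 5.

(⇐) This fails: take s = 42. Both 6 ∣ 42 and 7 ∣ 42, yet 42 is not a multiple of 5 (since 42 = 8·5 + 2), so 5 ∤ 42.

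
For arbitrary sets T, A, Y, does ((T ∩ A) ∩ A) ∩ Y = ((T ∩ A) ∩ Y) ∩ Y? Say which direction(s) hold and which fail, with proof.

Both inclusions hold.

(⊇) Let x ∈ ((T ∩ A) ∩ Y) ∩ Y. Then x ∈ T ∩ A ∩ Y, from which x ∈ ((T ∩ A) ∩ A) ∩ Y.

(⊆) Let x ∈ ((T ∩ A) ∩ A) ∩ Y. Then x ∈ T ∩ A ∩ Y, from which x ∈ ((T ∩ A) ∩ Y) ∩ Y.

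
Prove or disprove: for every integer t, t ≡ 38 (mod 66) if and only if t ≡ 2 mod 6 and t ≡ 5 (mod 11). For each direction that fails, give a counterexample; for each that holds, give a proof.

(→) Suppose t ≡ 38 (mod 66); write t = 66j + 38. Since 6 ∣ 66, reducing mod 6 gives t ≡ 38 ≡ 2 (mod 6); since 11 ∣ 66, reducing mod 11 gives t ≡ 38 ≡ 5 (mod 11).

(←) Conversely, if t ≡ 2 (mod 6) and t ≡ 5 (mod 11), then by the Chinese remainder theorem t ≡ 38 (mod 66). This is exactly t ≡ 38 (mod 66).

Equivalent; both directions hold.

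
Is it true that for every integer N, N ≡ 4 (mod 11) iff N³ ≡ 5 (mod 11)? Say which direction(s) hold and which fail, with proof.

[⇒] This fails: take N = 4. Then 4 ≡ 4 (mod 11), but 4³ = 64 ≡ 9 (mod 11), not 5.

[⇐] This fails: take N = 3. Then 3³ = 27 ≡ 5 (mod 11), yet 3 ≡ 3 (mod 11), not 4.

Both directions fail.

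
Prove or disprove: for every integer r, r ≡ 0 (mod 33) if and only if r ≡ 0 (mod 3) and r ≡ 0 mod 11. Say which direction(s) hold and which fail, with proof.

Equivalent; both directions hold.

(⟸) If r ≡ 0 (mod 3) and r ≡ 0 (mod 11), then by the Chinese remainder theorem r ≡ 0 (mod 33). This is exactly r ≡ 0 (mod 33).

(⟹) Suppose r ≡ 0 (mod 33); write r = 33j + 0. Since 3 ∣ 33, reducing mod 3 gives r ≡ 0 (mod 3); since 11 ∣ 33, reducing mod 11 gives r ≡ 0 (mod 11).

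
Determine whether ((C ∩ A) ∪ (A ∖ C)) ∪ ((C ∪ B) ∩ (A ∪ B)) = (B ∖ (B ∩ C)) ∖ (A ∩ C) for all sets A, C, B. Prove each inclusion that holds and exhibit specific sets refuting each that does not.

Only the reverse inclusion holds.

(⊆) This inclusion fails. Take A = {1}, C = ∅, B = ∅; then 1 ∈ ((C ∩ A) ∪ (A ∖ C)) ∪ ((C ∪ B) ∩ (A ∪ B)) but 1 ∉ (B ∖ (B ∩ C)) ∖ (A ∩ C).

(⊇) Let x ∈ (B ∖ (B ∩ C)) ∖ (A ∩ C). Then either x ∈ B and x ∉ A, C; or x ∈ A ∩ B and x ∉ C. In each case x ∈ ((C ∩ A) ∪ (A ∖ C)) ∪ ((C ∪ B) ∩ (A ∪ B)), so (B ∖ (B ∩ C)) ∖ (A ∩ C) ⊆ ((C ∩ A) ∪ (A ∖ C)) ∪ ((C ∪ B) ∩ (A ∪ B)).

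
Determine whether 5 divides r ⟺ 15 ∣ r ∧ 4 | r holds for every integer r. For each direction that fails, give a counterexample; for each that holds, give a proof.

Only the converse holds.

(→) This fails: take r = 5. Certainly 5 ∣ 5, but 15 ∤ 5.

(←) Suppose 15 ∣ r and 4 ∣ r. Any common multiple of 15 and 4 is a multiple of their lcm; here gcd(15, 4) = 1, so lcm(15, 4) = 15·4 = 60, so 60 ∣ r. Since 5 ∣ 60, it follows that 5 ∣ r.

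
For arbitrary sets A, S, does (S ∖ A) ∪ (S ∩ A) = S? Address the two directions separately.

(⊆) Let x ∈ (S ∖ A) ∪ (S ∩ A). Then either x ∈ S and x ∉ A; or x ∈ A ∩ S. In each case x ∈ S, so (S ∖ A) ∪ (S ∩ A) ⊆ S.

(⊇) Let x ∈ S. Then either x ∈ S and x ∉ A; or x ∈ A ∩ S. In each case x ∈ (S ∖ A) ∪ (S ∩ A), so S ⊆ (S ∖ A) ∪ (S ∩ A).

The two sets are equal.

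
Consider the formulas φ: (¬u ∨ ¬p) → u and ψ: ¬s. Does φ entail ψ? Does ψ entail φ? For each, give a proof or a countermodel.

Neither direction holds.

Forward direction. This fails. Under u = T, s = T, p = F, the left side is true but the right side is false.

Converse. This fails. Under u = F, s = F, p = F, the left side is false but the right side is true.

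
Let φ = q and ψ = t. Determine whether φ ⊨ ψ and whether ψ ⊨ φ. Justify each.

Neither implication holds.

(→) This fails. Under q = T, t = F, the left side is true but the right side is false.

(←) This fails. Under q = F, t = T, the left side is false but the right side is true.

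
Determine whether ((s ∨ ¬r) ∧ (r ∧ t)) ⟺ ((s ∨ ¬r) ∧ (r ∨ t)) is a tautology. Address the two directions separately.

Not equivalent: only (⇒) holds.

(⟹) Assume the antecedent. If s is true, the antecedent forces (s = T, t = T, r = T), and (s ∨ ¬r) ∧ (r ∨ t) holds there. If s is false, the antecedent cannot hold. Either way (s ∨ ¬r) ∧ (r ∨ t) holds.

(⟸) This fails. Under s = F, t = T, r = F, the left side is false but the right side is true.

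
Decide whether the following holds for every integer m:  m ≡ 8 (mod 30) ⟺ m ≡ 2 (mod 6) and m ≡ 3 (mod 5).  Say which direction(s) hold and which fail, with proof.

(⇒) Suppose m ≡ 8 (mod 30); write m = 30j + 8. Since 6 ∣ 30, reducing mod 6 gives m ≡ 8 ≡ 2 (mod 6); since 5 ∣ 30, reducing mod 5 gives m ≡ 8 ≡ 3 (mod 5).

(⇐) Conversely, if m ≡ 2 (mod 6) and m ≡ 3 (mod 5), then by the Chinese remainder theorem m ≡ 8 (mod 30). This is exactly m ≡ 8 (mod 30).

Equivalent; both directions hold.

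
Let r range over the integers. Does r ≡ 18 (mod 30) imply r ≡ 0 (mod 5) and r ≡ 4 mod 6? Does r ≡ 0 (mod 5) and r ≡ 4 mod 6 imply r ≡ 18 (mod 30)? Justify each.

(⟹) This fails: r = 18 gives 18 ≡ 18 (mod 30) but 18 ≡ 3 (mod 5), so the conjunction on the right does not hold.

(⟸) This fails: r = 10 satisfies both congruences on the right (10 ≡ 0 mod 5 and 10 ≡ 4 mod 6) yet 10 ≡ 10 (mod 30), not 18.

Neither direction holds.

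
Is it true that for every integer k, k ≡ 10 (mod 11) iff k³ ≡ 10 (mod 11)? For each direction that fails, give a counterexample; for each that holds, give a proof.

Forward direction. Suppose k ≡ 10 (mod 11). Write k = 11j + 10. Then (11j + 10)³ = 1331j³ + 3630j² + 3300j + 1000 = 11(121j³ + 330j² + 300j + 90) + 10, so k³ ≡ 10 (mod 11).

Converse. Suppose k³ ≡ 10 (mod 11). The only residue r in {0, …, 10} with r³ ≡ 10 (mod 11) is r = 10, so k ≡ 10 (mod 11).

Both directions hold.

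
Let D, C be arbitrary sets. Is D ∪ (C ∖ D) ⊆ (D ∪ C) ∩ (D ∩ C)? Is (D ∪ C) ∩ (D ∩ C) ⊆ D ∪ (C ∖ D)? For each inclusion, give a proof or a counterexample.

Forward inclusion. This inclusion fails. Take D = {1}, C = ∅; then 1 ∈ D ∪ (C ∖ D) but 1 ∉ (D ∪ C) ∩ (D ∩ C).

Reverse inclusion. Let x ∈ (D ∪ C) ∩ (D ∩ C). Then x ∈ D ∩ C, from which x ∈ D ∪ (C ∖ D).

The sets are not equal: only the reverse inclusion holds.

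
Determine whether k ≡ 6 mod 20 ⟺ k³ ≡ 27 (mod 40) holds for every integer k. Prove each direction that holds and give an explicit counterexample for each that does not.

(→) This fails: take k = 6. Then 6 ≡ 6 (mod 20), but 6³ = 216 ≡ 16 (mod 40), not 27.

(←) This fails: take k = 3. Then 3³ = 27 ≡ 27 (mod 40), yet 3 ≡ 3 (mod 20), not 6.

Neither direction holds.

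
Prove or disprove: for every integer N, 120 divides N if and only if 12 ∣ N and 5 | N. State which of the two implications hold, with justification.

[⇒] If 120 ∣ N, write N = 120q. Since 120 = 10·12, N = 12·(10q), so 12 ∣ N; and since 120 = 24·5, N = 5·(24q), so 5 ∣ N.

[⇐] This fails: take N = 60. Both 12 ∣ 60 and 5 ∣ 60, yet 60 is not a multiple of 120 (since 60 = 0·120 + 60), so 120 ∤ 60.

Only the forward direction holds.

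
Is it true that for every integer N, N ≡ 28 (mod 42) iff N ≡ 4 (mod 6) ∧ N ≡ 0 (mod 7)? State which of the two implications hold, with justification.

Both directions hold; the statement is true.

(→) Suppose N ≡ 28 (mod 42); write N = 42j + 28. Since 6 ∣ 42, reducing mod 6 gives N ≡ 28 ≡ 4 (mod 6); since 7 ∣ 42, reducing mod 7 gives N ≡ 28 ≡ 0 (mod 7).

(←) Conversely, if N ≡ 4 (mod 6) and N ≡ 0 (mod 7), then by the Chinese remainder theorem N ≡ 28 (mod 42). This is exactly N ≡ 28 (mod 42).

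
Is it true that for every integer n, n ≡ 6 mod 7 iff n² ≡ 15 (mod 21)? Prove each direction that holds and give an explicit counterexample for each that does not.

Neither implication holds.

Forward direction. This fails: take n = 13. Then 13 ≡ 6 (mod 7), but 13² = 169 ≡ 1 (mod 21), not 15.

Converse. This fails: take n = 15. Then 15² = 225 ≡ 15 (mod 21), yet 15 ≡ 1 (mod 7), not 6.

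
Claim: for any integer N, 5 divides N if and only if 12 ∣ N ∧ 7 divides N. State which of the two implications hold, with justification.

Both directions fail.

[⇒] This fails: take N = 5. Certainly 5 ∣ 5, but 12 ∤ 5.

[⇐] This fails: take N = 84. Both 12 ∣ 84 and 7 ∣ 84, yet 84 is not a multiple of 5 (since 84 = 16·5 + 4), so 5 ∤ 84.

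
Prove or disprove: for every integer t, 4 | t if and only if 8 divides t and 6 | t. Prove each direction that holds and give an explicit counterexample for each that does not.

(⇒) fails; (⇐) holds.

(→) This fails: take t = 4. Certainly 4 ∣ 4, but 8 ∤ 4.

(←) Suppose 8 ∣ t and 6 ∣ t. Any common multiple of 8 and 6 is a multiple of their lcm; here lcm(8, 6) = 8·6/gcd(8, 6) = 48/2 = 24, so 24 ∣ t. Since 4 ∣ 24, it follows that 4 ∣ t.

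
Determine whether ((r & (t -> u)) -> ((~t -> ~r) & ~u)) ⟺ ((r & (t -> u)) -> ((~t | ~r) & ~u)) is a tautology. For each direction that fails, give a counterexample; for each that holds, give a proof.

The forward direction holds; the converse fails.

(⟹) Assume the antecedent. If u is true, the antecedent forces (u = T, r = F, t = F) or (u = T, r = F, t = T), and the consequent holds there. If u is false, the consequent reduces to true regardless of the other variables. Either way the consequent holds.

(⟸) This fails. Under u = F, r = T, t = F, the left side is false but the right side is true.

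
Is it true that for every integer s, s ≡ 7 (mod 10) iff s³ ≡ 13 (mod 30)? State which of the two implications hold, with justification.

(⇒) fails; (⇐) holds.

(→) This fails: take s = 17. Then 17 ≡ 7 (mod 10), but 17³ = 4913 ≡ 23 (mod 30), not 13.

(←) Conversely, the residues r modulo 30 with r³ ≡ 13 (mod 30) are exactly {7}, and each is ≡ 7 (mod 10).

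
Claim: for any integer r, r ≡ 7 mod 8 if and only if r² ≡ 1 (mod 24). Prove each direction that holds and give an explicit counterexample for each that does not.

(⇒) This fails: take r = 15. Then 15 ≡ 7 (mod 8), but 15² = 225 ≡ 9 (mod 24), not 1.

(⇐) This fails: take r = 1. Then 1² = 1 ≡ 1 (mod 24), yet 1 ≡ 1 (mod 8), not 7.

Neither implication holds.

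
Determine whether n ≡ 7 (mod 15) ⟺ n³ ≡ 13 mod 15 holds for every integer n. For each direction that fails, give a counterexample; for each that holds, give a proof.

Forward direction. Suppose n ≡ 7 (mod 15). Write n = 15j + 7. Then (15j + 7)³ = 3375j³ + 4725j² + 2205j + 343 = 15(225j³ + 315j² + 147j + 22) + 13, so n³ ≡ 13 (mod 15).

Converse. Suppose n³ ≡ 13 (mod 15). The only residue r in {0, …, 14} with r³ ≡ 13 (mod 15) is r = 7, so n ≡ 7 (mod 15).

Both directions hold; the statement is true.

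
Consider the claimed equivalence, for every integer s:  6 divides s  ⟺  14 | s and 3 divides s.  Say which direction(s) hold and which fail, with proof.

Only the reverse direction holds.

[⇒] This fails: take s = 6. Certainly 6 ∣ 6, but 14 ∤ 6.

[⇐] Suppose 14 ∣ s and 3 ∣ s. Any common multiple of 14 and 3 is a multiple of their lcm; here gcd(14, 3) = 1, so lcm(14, 3) = 14·3 = 42, so 42 ∣ s. Since 6 ∣ 42, it follows that 6 ∣ s.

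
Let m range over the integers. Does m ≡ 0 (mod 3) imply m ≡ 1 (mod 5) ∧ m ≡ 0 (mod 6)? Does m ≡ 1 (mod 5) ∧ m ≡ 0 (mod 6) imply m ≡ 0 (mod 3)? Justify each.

(⇒) fails; (⇐) holds.

(⇒) This fails: m = 0 gives 0 ≡ 0 (mod 3) but 0 ≡ 0 (mod 5), so the conjunction on the right does not hold.

(⇐) Conversely, if m ≡ 1 (mod 5) and m ≡ 0 (mod 6), then by the Chinese remainder theorem m ≡ 6 (mod 30). Since 6 ≡ 0 (mod 3) and 3 ∣ 30, we get m ≡ 0 (mod 3).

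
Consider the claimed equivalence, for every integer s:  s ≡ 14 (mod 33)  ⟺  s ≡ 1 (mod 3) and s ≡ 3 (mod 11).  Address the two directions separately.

Neither implication holds.

Forward direction. This fails: s = 14 gives 14 ≡ 14 (mod 33) but 14 ≡ 2 (mod 3), so the conjunction on the right does not hold.

Converse. This fails: s = 25 satisfies both congruences on the right (25 ≡ 1 mod 3 and 25 ≡ 3 mod 11) yet 25 ≡ 25 (mod 33), not 14.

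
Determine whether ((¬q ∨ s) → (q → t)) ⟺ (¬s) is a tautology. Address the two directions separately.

[⇒] This fails. Under t = F, s = T, q = F, the left side is true but the right side is false.

[⇐] Assume the antecedent. If t is true, (¬q ∨ s) → (q → t) reduces to true regardless of the other variables. If t is false, the antecedent forces (t = F, s = F, q = F) or (t = F, s = F, q = T), and (¬q ∨ s) → (q → t) holds there. Either way (¬q ∨ s) → (q → t) holds.

Not equivalent: only (⇐) holds.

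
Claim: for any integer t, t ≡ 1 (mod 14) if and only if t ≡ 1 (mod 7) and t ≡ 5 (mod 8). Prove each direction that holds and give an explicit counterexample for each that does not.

Forward direction. This fails: t = 1 gives 1 ≡ 1 (mod 14) but 1 ≡ 1 (mod 8), so the conjunction on the right does not hold.

Converse. If t ≡ 1 (mod 7) and t ≡ 5 (mod 8), then by the Chinese remainder theorem t ≡ 29 (mod 56). Since 29 ≡ 1 (mod 14) and 14 ∣ 56, we get t ≡ 1 (mod 14).

Not equivalent: only (⇐) holds.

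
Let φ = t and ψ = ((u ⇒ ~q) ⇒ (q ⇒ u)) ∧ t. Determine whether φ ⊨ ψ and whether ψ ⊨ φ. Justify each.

Forward direction. This fails. Under q = T, t = T, u = F, the left side is true but the right side is false.

Converse. Assume the antecedent. If q is true, the antecedent forces (q = T, t = T, u = T), and t holds there. If q is false, the antecedent forces (q = F, t = T, u = F) or (q = F, t = T, u = T), and t holds there. Either way t holds.

Only the reverse direction holds.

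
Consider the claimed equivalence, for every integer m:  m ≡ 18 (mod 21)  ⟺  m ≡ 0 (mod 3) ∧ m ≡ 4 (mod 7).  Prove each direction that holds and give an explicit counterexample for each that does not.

(→) Suppose m ≡ 18 (mod 21); write m = 21j + 18. Since 3 ∣ 21, reducing mod 3 gives m ≡ 18 ≡ 0 (mod 3); since 7 ∣ 21, reducing mod 7 gives m ≡ 18 ≡ 4 (mod 7).

(←) Conversely, if m ≡ 0 (mod 3) and m ≡ 4 (mod 7), then by the Chinese remainder theorem m ≡ 18 (mod 21). This is exactly m ≡ 18 (mod 21).

Both implications hold.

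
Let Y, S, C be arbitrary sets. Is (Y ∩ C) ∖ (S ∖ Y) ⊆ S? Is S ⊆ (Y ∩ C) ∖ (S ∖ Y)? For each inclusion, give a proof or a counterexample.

(⟹) This inclusion fails. Take Y = {1}, S = ∅, C = {1}; then 1 ∈ (Y ∩ C) ∖ (S ∖ Y) but 1 ∉ S.

(⟸) This inclusion fails. Take Y = ∅, S = {1}, C = ∅; then 1 ∈ S but 1 ∉ (Y ∩ C) ∖ (S ∖ Y).

Both inclusions fail.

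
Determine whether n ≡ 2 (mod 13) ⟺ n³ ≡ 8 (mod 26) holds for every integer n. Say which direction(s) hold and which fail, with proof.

Neither implication holds.

(→) This fails: take n = 15. Then 15 ≡ 2 (mod 13), but 15³ = 3375 ≡ 21 (mod 26), not 8.

(←) This fails: take n = 6. Then 6³ = 216 ≡ 8 (mod 26), yet 6 ≡ 6 (mod 13), not 2.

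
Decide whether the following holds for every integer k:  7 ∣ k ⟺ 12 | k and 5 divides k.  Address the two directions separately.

Forward direction. This fails: take k = 7. Certainly 7 ∣ 7, but 12 ∤ 7.

Converse. This fails: take k = 60. Both 12 ∣ 60 and 5 ∣ 60, yet 60 is not a multiple of 7 (since 60 = 8·7 + 4), so 7 ∤ 60.

(⇒) fails and (⇐) fails.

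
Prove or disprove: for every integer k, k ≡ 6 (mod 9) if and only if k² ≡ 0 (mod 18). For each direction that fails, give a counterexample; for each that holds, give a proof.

(→) This fails: take k = 15. Then 15 ≡ 6 (mod 9), but 15² = 225 ≡ 9 (mod 18), not 0.

(←) This fails: take k = 0. Then 0² = 0 ≡ 0 (mod 18), yet 0 ≡ 0 (mod 9), not 6.

(⇒) fails and (⇐) fails.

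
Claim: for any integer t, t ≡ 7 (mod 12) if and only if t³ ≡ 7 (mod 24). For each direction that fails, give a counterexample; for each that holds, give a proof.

[⇒] This fails: take t = 19. Then 19 ≡ 7 (mod 12), but 19³ = 6859 ≡ 19 (mod 24), not 7.

[⇐] Conversely, the residues r modulo 24 with r³ ≡ 7 (mod 24) are exactly {7}, and each is ≡ 7 (mod 12).

(⇒) fails; (⇐) holds.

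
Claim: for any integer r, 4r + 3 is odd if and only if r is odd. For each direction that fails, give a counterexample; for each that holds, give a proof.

(←) Suppose r is odd. Since 4 is even, 4r is even for every r, so 4r + 3 has the same parity as 3, which is odd. Hence 4r + 3 is odd.

(→) This fails: take r = 4. Then 4r + 3 = 19, which is odd, yet r = 4 is even, not odd.

Only the reverse direction holds.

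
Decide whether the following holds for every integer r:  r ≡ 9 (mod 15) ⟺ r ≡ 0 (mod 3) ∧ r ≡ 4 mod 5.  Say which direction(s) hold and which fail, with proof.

The biconditional holds.

(⟸) If r ≡ 0 (mod 3) and r ≡ 4 (mod 5), then by the Chinese remainder theorem r ≡ 9 (mod 15). This is exactly r ≡ 9 (mod 15).

(⟹) Suppose r ≡ 9 (mod 15); write r = 15j + 9. Since 3 ∣ 15, reducing mod 3 gives r ≡ 9 ≡ 0 (mod 3); since 5 ∣ 15, reducing mod 5 gives r ≡ 9 ≡ 4 (mod 5).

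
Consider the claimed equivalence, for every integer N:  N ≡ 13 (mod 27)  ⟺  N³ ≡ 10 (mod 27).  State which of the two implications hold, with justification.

Not equivalent: only (⇒) holds.

Forward direction. Suppose N ≡ 13 (mod 27). Write N = 27j + 13. Then (27j + 13)³ = 19683j³ + 28431j² + 13689j + 2197 = 27(729j³ + 1053j² + 507j + 81) + 10, so N³ ≡ 10 (mod 27).

Converse. This fails: take N = 4. Then 4³ = 64 ≡ 10 (mod 27), yet 4 ≡ 4 (mod 27), not 13.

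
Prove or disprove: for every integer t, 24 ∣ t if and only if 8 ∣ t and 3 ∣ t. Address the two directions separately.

Both implications hold.

(→) If 24 ∣ t, write t = 24q. Since 24 = 3·8, t = 8·(3q), so 8 ∣ t; and since 24 = 8·3, t = 3·(8q), so 3 ∣ t.

(←) Suppose 8 ∣ t and 3 ∣ t. Any common multiple of 8 and 3 is a multiple of their lcm; here gcd(8, 3) = 1, so lcm(8, 3) = 8·3 = 24, so 24 ∣ t.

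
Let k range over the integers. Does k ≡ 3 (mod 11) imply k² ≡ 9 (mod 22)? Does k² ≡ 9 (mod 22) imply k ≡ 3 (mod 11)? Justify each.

Neither implication holds.

[⇒] This fails: take k = 14. Then 14 ≡ 3 (mod 11), but 14² = 196 ≡ 20 (mod 22), not 9.

[⇐] This fails: take k = 19. Then 19² = 361 ≡ 9 (mod 22), yet 19 ≡ 8 (mod 11), not 3.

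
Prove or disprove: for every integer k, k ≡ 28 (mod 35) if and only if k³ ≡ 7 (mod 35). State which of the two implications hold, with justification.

(⇒) Suppose k ≡ 28 (mod 35). Write k = 35j + 28. Then (35j + 28)³ = 42875j³ + 102900j² + 82320j + 21952 = 35(1225j³ + 2940j² + 2352j + 627) + 7, so k³ ≡ 7 (mod 35).

(⇐) Conversely, suppose k³ ≡ 7 (mod 35). The only residue r in {0, …, 34} with r³ ≡ 7 (mod 35) is r = 28, so k ≡ 28 (mod 35).

The biconditional holds.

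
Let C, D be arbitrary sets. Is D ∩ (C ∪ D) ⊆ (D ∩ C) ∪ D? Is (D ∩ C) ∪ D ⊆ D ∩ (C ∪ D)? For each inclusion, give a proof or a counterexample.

(⊆) Let x ∈ D ∩ (C ∪ D). Then either x ∈ D and x ∉ C; or x ∈ C ∩ D. In each case x ∈ (D ∩ C) ∪ D, so D ∩ (C ∪ D) ⊆ (D ∩ C) ∪ D.

(⊇) Let x ∈ (D ∩ C) ∪ D. Then either x ∈ D and x ∉ C; or x ∈ C ∩ D. In each case x ∈ D ∩ (C ∪ D), so (D ∩ C) ∪ D ⊆ D ∩ (C ∪ D).

The two sets are equal.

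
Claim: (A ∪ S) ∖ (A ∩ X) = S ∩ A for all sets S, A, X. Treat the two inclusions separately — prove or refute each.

Neither inclusion holds.

(⊆) This inclusion fails. Take S = {1}, A = ∅, X = ∅; then 1 ∈ (A ∪ S) ∖ (A ∩ X) but 1 ∉ S ∩ A.

(⊇) This inclusion fails. Take S = {1}, A = {1}, X = {1}; then 1 ∈ S ∩ A but 1 ∉ (A ∪ S) ∖ (A ∩ X).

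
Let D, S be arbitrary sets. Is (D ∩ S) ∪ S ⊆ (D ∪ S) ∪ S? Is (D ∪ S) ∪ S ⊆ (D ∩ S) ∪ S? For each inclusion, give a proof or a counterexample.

Forward inclusion. Let x ∈ (D ∩ S) ∪ S. Then either x ∈ S and x ∉ D; or x ∈ D ∩ S. In each case x ∈ (D ∪ S) ∪ S, so (D ∩ S) ∪ S ⊆ (D ∪ S) ∪ S.

Reverse inclusion. This inclusion fails. Take D = {1}, S = ∅; then 1 ∈ (D ∪ S) ∪ S but 1 ∉ (D ∩ S) ∪ S.

The sets are not equal: only the forward inclusion holds.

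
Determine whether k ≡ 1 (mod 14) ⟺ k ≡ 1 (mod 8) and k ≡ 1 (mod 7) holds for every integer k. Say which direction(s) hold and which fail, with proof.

Only the reverse direction holds.

(→) This fails: k = 43 gives 43 ≡ 1 (mod 14) but 43 ≡ 3 (mod 8), so the conjunction on the right does not hold.

(←) Conversely, if k ≡ 1 (mod 8) and k ≡ 1 (mod 7), then by the Chinese remainder theorem k ≡ 1 (mod 56). Since 1 ≡ 1 (mod 14) and 14 ∣ 56, we get k ≡ 1 (mod 14).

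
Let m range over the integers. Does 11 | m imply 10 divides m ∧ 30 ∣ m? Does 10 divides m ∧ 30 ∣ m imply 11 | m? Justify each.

(⟹) This fails: take m = 11. Certainly 11 ∣ 11, but 10 ∤ 11.

(⟸) This fails: take m = 30. Both 10 ∣ 30 and 30 ∣ 30, yet 30 is not a multiple of 11 (since 30 = 2·11 + 8), so 11 ∤ 30.

(⇒) fails and (⇐) fails.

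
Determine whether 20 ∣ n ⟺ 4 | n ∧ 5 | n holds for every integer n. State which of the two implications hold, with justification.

Forward direction. If 20 ∣ n, write n = 20q. Since 20 = 5·4, n = 4·(5q), so 4 ∣ n; and since 20 = 4·5, n = 5·(4q), so 5 ∣ n.

Converse. Suppose 4 ∣ n and 5 ∣ n. Any common multiple of 4 and 5 is a multiple of their lcm; here gcd(4, 5) = 1, so lcm(4, 5) = 4·5 = 20, so 20 ∣ n.

Equivalent; both directions hold.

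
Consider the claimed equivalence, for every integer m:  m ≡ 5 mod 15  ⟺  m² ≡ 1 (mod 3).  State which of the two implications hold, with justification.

Only the forward direction holds.

(→) Suppose m ≡ 5 (mod 15). Then m² ≡ 5² = 25 (mod 15), and since 3 ∣ 15, also m² ≡ 1 (mod 3).

(←) This fails: take m = 1. Then 1² = 1 ≡ 1 (mod 3), yet 1 ≡ 1 (mod 15), not 5.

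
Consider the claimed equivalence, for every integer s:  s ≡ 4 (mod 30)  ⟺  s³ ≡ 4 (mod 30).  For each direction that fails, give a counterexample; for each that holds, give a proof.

(→) Suppose s ≡ 4 (mod 30). Write s = 30j + 4. Then (30j + 4)³ = 27000j³ + 10800j² + 1440j + 64 = 30(900j³ + 360j² + 48j + 2) + 4, so s³ ≡ 4 (mod 30).

(←) Conversely, suppose s³ ≡ 4 (mod 30). The only residue r in {0, …, 29} with r³ ≡ 4 (mod 30) is r = 4, so s ≡ 4 (mod 30).

The biconditional holds.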